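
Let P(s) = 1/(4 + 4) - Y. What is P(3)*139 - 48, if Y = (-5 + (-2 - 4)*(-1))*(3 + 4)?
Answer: -8029/8 ≈ -1003.6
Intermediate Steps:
Y = 7 (Y = (-5 - 6*(-1))*7 = (-5 + 6)*7 = 1*7 = 7)
P(s) = -55/8 (P(s) = 1/(4 + 4) - 1*7 = 1/8 - 7 = ⅛ - 7 = -55/8)
P(3)*139 - 48 = -55/8*139 - 48 = -7645/8 - 48 = -8029/8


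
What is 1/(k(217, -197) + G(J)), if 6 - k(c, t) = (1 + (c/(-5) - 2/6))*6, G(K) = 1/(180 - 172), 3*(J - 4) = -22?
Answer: 40/10501 ≈ 0.0038092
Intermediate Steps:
J = -10/3 (J = 4 + (⅓)*(-22) = 4 - 22/3 = -10/3 ≈ -3.3333)
G(K) = ⅛ (G(K) = 1/8 = ⅛)
k(c, t) = 2 + 6*c/5 (k(c, t) = 6 - (1 + (c/(-5) - 2/6))*6 = 6 - (1 + (c*(-⅕) - 2*⅙))*6 = 6 - (1 + (-c/5 - ⅓))*6 = 6 - (1 + (-⅓ - c/5))*6 = 6 - (⅔ - c/5)*6 = 6 - (4 - 6*c/5) = 6 + (-4 + 6*c/5) = 2 + 6*c/5)
1/(k(217, -197) + G(J)) = 1/((2 + (6/5)*217) + ⅛) = 1/((2 + 1302/5) + ⅛) = 1/(1312/5 + ⅛) = 1/(10501/40) = 40/10501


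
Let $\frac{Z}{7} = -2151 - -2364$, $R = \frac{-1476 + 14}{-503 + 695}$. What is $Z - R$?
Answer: $\frac{143867}{96} \approx 1498.6$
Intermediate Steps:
$R = - \frac{731}{96}$ ($R = - \frac{1462}{192} = \left(-1462\right) \frac{1}{192} = - \frac{731}{96} \approx -7.6146$)
$Z = 1491$ ($Z = 7 \left(-2151 - -2364\right) = 7 \left(-2151 + 2364\right) = 7 \cdot 213 = 1491$)
$Z - R = 1491 - - \frac{731}{96} = 1491 + \frac{731}{96} = \frac{143867}{96}$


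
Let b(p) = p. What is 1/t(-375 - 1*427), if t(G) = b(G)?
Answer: -1/802 ≈ -0.0012469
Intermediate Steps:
t(G) = G
1/t(-375 - 1*427) = 1/(-375 - 1*427) = 1/(-375 - 427) = 1/(-802) = -1/802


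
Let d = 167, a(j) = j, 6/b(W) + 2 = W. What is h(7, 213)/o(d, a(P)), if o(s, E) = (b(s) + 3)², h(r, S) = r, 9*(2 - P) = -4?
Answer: 21175/27889 ≈ 0.75926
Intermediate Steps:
P = 22/9 (P = 2 - ⅑*(-4) = 2 + 4/9 = 22/9 ≈ 2.4444)
b(W) = 6/(-2 + W)
o(s, E) = (3 + 6/(-2 + s))² (o(s, E) = (6/(-2 + s) + 3)² = (3 + 6/(-2 + s))²)
h(7, 213)/o(d, a(P)) = 7/((9*167²/(-2 + 167)²)) = 7/((9*27889/165²)) = 7/((9*27889*(1/27225))) = 7/(27889/3025) = 7*(3025/27889) = 21175/27889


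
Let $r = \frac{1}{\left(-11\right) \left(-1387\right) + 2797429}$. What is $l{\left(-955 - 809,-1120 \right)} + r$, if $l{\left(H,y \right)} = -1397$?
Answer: $- \frac{3929322341}{2812686} \approx -1397.0$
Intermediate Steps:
$r = \frac{1}{2812686}$ ($r = \frac{1}{15257 + 2797429} = \frac{1}{2812686} \approx 3.5553 \cdot 10^{-7}$)
$l{\left(-955 - 809,-1120 \right)} + r = -1397 + \frac{1}{2812686} = - \frac{3929322341}{2812686}$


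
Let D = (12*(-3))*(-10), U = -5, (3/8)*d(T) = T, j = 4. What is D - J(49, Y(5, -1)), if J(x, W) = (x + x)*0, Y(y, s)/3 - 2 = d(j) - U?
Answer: 360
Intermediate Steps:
d(T) = 8*T/3
Y(y, s) = 53 (Y(y, s) = 6 + 3*((8/3)*4 - 1*(-5)) = 6 + 3*(32/3 + 5) = 6 + 3*(47/3) = 6 + 47 = 53)
J(x, W) = 0 (J(x, W) = (2*x)*0 = 0)
D = 360 (D = -36*(-10) = 360)
D - J(49, Y(5, -1)) = 360 - 1*0 = 360 + 0 = 360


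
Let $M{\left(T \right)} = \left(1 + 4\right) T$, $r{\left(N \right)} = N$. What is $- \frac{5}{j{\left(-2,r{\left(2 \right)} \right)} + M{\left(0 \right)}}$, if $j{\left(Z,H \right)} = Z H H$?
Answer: $\frac{5}{8} \approx 0.625$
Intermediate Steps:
$j{\left(Z,H \right)} = Z H^{2}$ ($j{\left(Z,H \right)} = H Z H = Z H^{2}$)
$M{\left(T \right)} = 5 T$
$- \frac{5}{j{\left(-2,r{\left(2 \right)} \right)} + M{\left(0 \right)}} = - \frac{5}{- 2 \cdot 2^{2} + 5 \cdot 0} = - \frac{5}{\left(-2\right) 4 + 0} = - \frac{5}{-8 + 0} = - \frac{5}{-8} = \left(-5\right) \left(- \frac{1}{8}\right) = \frac{5}{8}$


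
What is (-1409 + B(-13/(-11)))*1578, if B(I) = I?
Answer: -24436908/11 ≈ -2.2215e+6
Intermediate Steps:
(-1409 + B(-13/(-11)))*1578 = (-1409 - 13/(-11))*1578 = (-1409 - 13*(-1/11))*1578 = (-1409 + 13/11)*1578 = -15486/11*1578 = -24436908/11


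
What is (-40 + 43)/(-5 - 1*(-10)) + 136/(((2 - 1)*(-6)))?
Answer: -331/15 ≈ -22.067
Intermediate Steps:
(-40 + 43)/(-5 - 1*(-10)) + 136/(((2 - 1)*(-6))) = 3/(-5 + 10) + 136/((1*(-6))) = 3/5 + 136/(-6) = 3*(⅕) + 136*(-⅙) = ⅗ - 68/3 = -331/15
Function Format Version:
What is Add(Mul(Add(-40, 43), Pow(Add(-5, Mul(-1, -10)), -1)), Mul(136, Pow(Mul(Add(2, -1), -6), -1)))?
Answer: Rational(-331, 15) ≈ -22.067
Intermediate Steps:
Add(Mul(Add(-40, 43), Pow(Add(-5, Mul(-1, -10)), -1)), Mul(136, Pow(Mul(Add(2, -1), -6), -1))) = Add(Mul(3, Pow(Add(-5, 10), -1)), Mul(136, Pow(Mul(1, -6), -1))) = Add(Mul(3, Pow(5, -1)), Mul(136, Pow(-6, -1))) = Add(Mul(3, Rational(1, 5)), Mul(136, Rational(-1, 6))) = Add(Rational(3, 5), Rational(-68, 3)) = Rational(-331, 15)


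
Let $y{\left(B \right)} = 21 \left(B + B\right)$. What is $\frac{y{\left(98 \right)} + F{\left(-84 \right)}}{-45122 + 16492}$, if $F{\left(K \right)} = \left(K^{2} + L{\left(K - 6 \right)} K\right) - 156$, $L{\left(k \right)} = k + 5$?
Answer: $- \frac{9078}{14315} \approx -0.63416$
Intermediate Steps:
$L{\left(k \right)} = 5 + k$
$F{\left(K \right)} = -156 + K^{2} + K \left(-1 + K\right)$ ($F{\left(K \right)} = \left(K^{2} + \left(5 + \left(K - 6\right)\right) K\right) - 156 = \left(K^{2} + \left(5 + \left(-6 + K\right)\right) K\right) - 156 = \left(K^{2} + \left(-1 + K\right) K\right) - 156 = \left(K^{2} + K \left(-1 + K\right)\right) - 156 = -156 + K^{2} + K \left(-1 + K\right)$)
$y{\left(B \right)} = 42 B$ ($y{\left(B \right)} = 21 \cdot 2 B = 42 B$)
$\frac{y{\left(98 \right)} + F{\left(-84 \right)}}{-45122 + 16492} = \frac{42 \cdot 98 - \left(72 - 14112\right)}{-45122 + 16492} = \frac{4116 + \left(-156 + 84 + 2 \cdot 7056\right)}{-28630} = \left(4116 + \left(-156 + 84 + 14112\right)\right) \left(- \frac{1}{28630}\right) = \left(4116 + 14040\right) \left(- \frac{1}{28630}\right) = 18156 \left(- \frac{1}{28630}\right) = - \frac{9078}{14315}$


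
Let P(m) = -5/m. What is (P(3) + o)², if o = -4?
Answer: 289/9 ≈ 32.111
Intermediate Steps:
(P(3) + o)² = (-5/3 - 4)² = (-17/3)² = 289/9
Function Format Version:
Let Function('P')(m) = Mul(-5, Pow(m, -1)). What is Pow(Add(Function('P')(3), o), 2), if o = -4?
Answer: Rational(289, 9) ≈ 32.111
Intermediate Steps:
Pow(Add(Function('P')(3), o), 2) = Pow(Add(Mul(-5, Pow(3, -1)), -4), 2) = Pow(Add(Mul(-5, Rational(1, 3)), -4), 2) = Pow(Add(Rational(-5, 3), -4), 2) = Pow(Rational(-17, 3), 2) = Rational(289, 9)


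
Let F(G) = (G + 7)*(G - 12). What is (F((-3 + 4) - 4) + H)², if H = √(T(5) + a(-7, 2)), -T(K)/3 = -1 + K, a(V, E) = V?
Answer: (60 - I*√19)² ≈ 3581.0 - 523.07*I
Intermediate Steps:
T(K) = 3 - 3*K (T(K) = -3*(-1 + K) = 3 - 3*K)
H = I*√19 (H = √((3 - 3*5) - 7) = √((3 - 15) - 7) = √(-12 - 7) = √(-19) = I*√19 ≈ 4.3589*I)
F(G) = (-12 + G)*(7 + G) (F(G) = (7 + G)*(-12 + G) = (-12 + G)*(7 + G))
(F((-3 + 4) - 4) + H)² = ((-84 + ((-3 + 4) - 4)² - 5*((-3 + 4) - 4)) + I*√19)² = ((-84 + (1 - 4)² - 5*(1 - 4)) + I*√19)² = ((-84 + (-3)² - 5*(-3)) + I*√19)² = ((-84 + 9 + 15) + I*√19)² = (-60 + I*√19)²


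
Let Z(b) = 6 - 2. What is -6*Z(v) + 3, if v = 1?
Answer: -21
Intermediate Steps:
Z(b) = 4
-6*Z(v) + 3 = -6*4 + 3 = -24 + 3 = -21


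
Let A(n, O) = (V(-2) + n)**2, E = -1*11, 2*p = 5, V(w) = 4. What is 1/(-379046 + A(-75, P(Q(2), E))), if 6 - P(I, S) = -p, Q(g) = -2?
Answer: -1/374005 ≈ -2.6738e-6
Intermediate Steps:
p = 5/2 (p = (1/2)*5 = 5/2 ≈ 2.5000)
E = -11
P(I, S) = 17/2 (P(I, S) = 6 - (-1)*5/2 = 6 - 1*(-5/2) = 6 + 5/2 = 17/2)
A(n, O) = (4 + n)**2
1/(-379046 + A(-75, P(Q(2), E))) = 1/(-379046 + (4 - 75)**2) = 1/(-379046 + (-71)**2) = 1/(-379046 + 5041) = 1/(-374005) = -1/374005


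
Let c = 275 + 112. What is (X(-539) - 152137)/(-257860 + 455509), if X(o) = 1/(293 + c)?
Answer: -103453159/134401320 ≈ -0.76973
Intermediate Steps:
c = 387
X(o) = 1/680 (X(o) = 1/(293 + 387) = 1/680)
(X(-539) - 152137)/(-257860 + 455509) = (1/680 - 152137)/(-257860 + 455509) = -103453159/680/197649 = -103453159/680*1/197649 = -103453159/134401320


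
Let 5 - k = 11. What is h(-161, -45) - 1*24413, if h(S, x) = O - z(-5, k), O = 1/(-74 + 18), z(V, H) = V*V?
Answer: -1368529/56 ≈ -24438.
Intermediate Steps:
k = -6 (k = 5 - 1*11 = 5 - 11 = -6)
z(V, H) = V²
O = -1/56 (O = 1/(-56) = -1/56 ≈ -0.017857)
h(S, x) = -1401/56 (h(S, x) = -1/56 - 1*(-5)² = -1/56 - 1*25 = -1/56 - 25 = -1401/56)
h(-161, -45) - 1*24413 = -1401/56 - 1*24413 = -1401/56 - 24413 = -1368529/56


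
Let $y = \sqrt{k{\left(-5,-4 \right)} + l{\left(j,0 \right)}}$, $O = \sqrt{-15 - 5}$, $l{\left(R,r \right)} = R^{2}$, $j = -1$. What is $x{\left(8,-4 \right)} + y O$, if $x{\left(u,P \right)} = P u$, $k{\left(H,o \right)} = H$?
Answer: $-32 - 4 \sqrt{5} \approx -40.944$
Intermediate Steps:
$O = 2 i \sqrt{5}$ ($O = \sqrt{-20} = 2 i \sqrt{5} \approx 4.4721 i$)
$y = 2 i$ ($y = \sqrt{-5 + \left(-1\right)^{2}} = \sqrt{-5 + 1} = \sqrt{-4} = 2 i \approx 2.0 i$)
$x{\left(8,-4 \right)} + y O = \left(-4\right) 8 + 2 i 2 i \sqrt{5} = -32 - 4 \sqrt{5}$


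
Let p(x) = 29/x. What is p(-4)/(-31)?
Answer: 29/124 ≈ 0.23387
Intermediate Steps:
p(-4)/(-31) = (29/(-4))/(-31) = (29*(-¼))*(-1/31) = -29/4*(-1/31) = 29/124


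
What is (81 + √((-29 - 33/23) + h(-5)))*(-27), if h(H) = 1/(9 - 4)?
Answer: -2187 - 27*I*√399855/115 ≈ -2187.0 - 148.46*I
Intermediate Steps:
h(H) = ⅕ (h(H) = 1/5 = ⅕)
(81 + √((-29 - 33/23) + h(-5)))*(-27) = (81 + √((-29 - 33/23) + ⅕))*(-27) = (81 + √(-700/23 + ⅕))*(-27) = (81 + √(-3477/115))*(-27) = (81 + I*√399855/115)*(-27) = -2187 - 27*I*√399855/115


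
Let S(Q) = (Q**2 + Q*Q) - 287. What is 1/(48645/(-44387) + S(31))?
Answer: 44387/72524100 ≈ 0.00061203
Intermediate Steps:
S(Q) = -287 + 2*Q**2 (S(Q) = (Q**2 + Q**2) - 287 = 2*Q**2 - 287 = -287 + 2*Q**2)
1/(48645/(-44387) + S(31)) = 1/(48645/(-44387) + (-287 + 2*31**2)) = 1/(48645*(-1/44387) + (-287 + 2*961)) = 1/(-48645/44387 + (-287 + 1922)) = 1/(-48645/44387 + 1635) = 1/(72524100/44387) = 44387/72524100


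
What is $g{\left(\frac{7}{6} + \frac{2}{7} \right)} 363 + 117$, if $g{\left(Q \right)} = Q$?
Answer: $\frac{9019}{14} \approx 644.21$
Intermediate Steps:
$g{\left(\frac{7}{6} + \frac{2}{7} \right)} 363 + 117 = \left(\frac{7}{6} + \frac{2}{7}\right) 363 + 117 = \frac{61}{42} \cdot 363 + 117 = \frac{7381}{14} + 117 = \frac{9019}{14}$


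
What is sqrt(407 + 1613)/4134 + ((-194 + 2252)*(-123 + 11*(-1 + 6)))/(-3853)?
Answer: 139944/3853 + sqrt(505)/2067 ≈ 36.332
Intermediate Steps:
sqrt(407 + 1613)/4134 + ((-194 + 2252)*(-123 + 11*(-1 + 6)))/(-3853) = sqrt(2020)*(1/4134) + (2058*(-123 + 11*5))*(-1/3853) = (2*sqrt(505))*(1/4134) + (2058*(-123 + 55))*(-1/3853) = sqrt(505)/2067 + (2058*(-68))*(-1/3853) = sqrt(505)/2067 - 139944*(-1/3853) = sqrt(505)/2067 + 139944/3853 = 139944/3853 + sqrt(505)/2067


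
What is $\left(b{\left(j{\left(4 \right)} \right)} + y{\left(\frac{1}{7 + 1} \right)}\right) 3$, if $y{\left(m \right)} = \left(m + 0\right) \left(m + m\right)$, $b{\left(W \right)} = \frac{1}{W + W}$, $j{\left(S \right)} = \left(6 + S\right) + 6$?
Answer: $\frac{3}{16} \approx 0.1875$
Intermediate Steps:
$j{\left(S \right)} = 12 + S$
$b{\left(W \right)} = \frac{1}{2 W}$
$y{\left(m \right)} = 2 m^{2}$ ($y{\left(m \right)} = m 2 m = 2 m^{2}$)
$\left(b{\left(j{\left(4 \right)} \right)} + y{\left(\frac{1}{7 + 1} \right)}\right) 3 = \left(\frac{1}{2 \left(12 + 4\right)} + 2 \left(\frac{1}{7 + 1}\right)^{2}\right) 3 = \left(\frac{1}{2 \cdot 16} + 2 \left(\frac{1}{8}\right)^{2}\right) 3 = \left(\frac{1}{2} \cdot \frac{1}{16} + \frac{2}{64}\right) 3 = \left(\frac{1}{32} + 2 \cdot \frac{1}{64}\right) 3 = \left(\frac{1}{32} + \frac{1}{32}\right) 3 = \frac{1}{16} \cdot 3 = \frac{3}{16}$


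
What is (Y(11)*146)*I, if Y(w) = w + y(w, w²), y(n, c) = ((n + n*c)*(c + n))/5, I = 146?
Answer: 3777173884/5 ≈ 7.5543e+8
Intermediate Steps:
y(n, c) = (c + n)*(n + c*n)/5 (y(n, c) = ((n + c*n)*(c + n))*(⅕) = ((c + n)*(n + c*n))*(⅕) = (c + n)*(n + c*n)/5)
Y(w) = w + w*(w + w² + w³ + w⁴)/5 (Y(w) = w + w*(w² + w + (w²)² + w²*w)/5 = w + w*(w² + w + w⁴ + w³)/5 = w + w*(w + w² + w³ + w⁴)/5)
(Y(11)*146)*I = (((⅕)*11*(5 + 11*(1 + 11 + 11² + 11³)))*146)*146 = (((⅕)*11*(5 + 11*(1 + 11 + 121 + 1331)))*146)*146 = (((⅕)*11*(5 + 11*1464))*146)*146 = (((⅕)*11*(5 + 16104))*146)*146 = (((⅕)*11*16109)*146)*146 = ((177199/5)*146)*146 = (25871054/5)*146 = 3777173884/5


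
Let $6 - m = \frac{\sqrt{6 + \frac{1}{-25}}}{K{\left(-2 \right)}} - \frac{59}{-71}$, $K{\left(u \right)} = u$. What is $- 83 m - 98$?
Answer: $- \frac{37419}{71} - \frac{83 \sqrt{149}}{10} \approx -628.34$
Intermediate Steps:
$m = \frac{367}{71} + \frac{\sqrt{149}}{10}$ ($m = 6 - \left(\frac{\sqrt{6 + \frac{1}{-25}}}{-2} - \frac{59}{-71}\right) = 6 - \left(\sqrt{6 - \frac{1}{25}} \left(- \frac{1}{2}\right) - - \frac{59}{71}\right) = 6 - \left(\sqrt{\frac{149}{25}} \left(- \frac{1}{2}\right) + \frac{59}{71}\right) = 6 - \left(\frac{\sqrt{149}}{5} \left(- \frac{1}{2}\right) + \frac{59}{71}\right) = 6 - \left(- \frac{\sqrt{149}}{10} + \frac{59}{71}\right) = 6 - \left(\frac{59}{71} - \frac{\sqrt{149}}{10}\right) = \frac{367}{71} + \frac{\sqrt{149}}{10} \approx 6.3897$)
$- 83 m - 98 = - 83 \left(\frac{367}{71} + \frac{\sqrt{149}}{10}\right) - 98 = \left(- \frac{30461}{71} - \frac{83 \sqrt{149}}{10}\right) - 98 = - \frac{37419}{71} - \frac{83 \sqrt{149}}{10}$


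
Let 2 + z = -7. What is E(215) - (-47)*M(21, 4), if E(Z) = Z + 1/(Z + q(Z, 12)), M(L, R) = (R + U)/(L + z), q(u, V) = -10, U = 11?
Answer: 224479/820 ≈ 273.75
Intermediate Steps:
z = -9 (z = -2 - 7 = -9)
M(L, R) = (11 + R)/(-9 + L) (M(L, R) = (R + 11)/(L - 9) = (11 + R)/(-9 + L))
E(Z) = Z + 1/(-10 + Z) (E(Z) = Z + 1/(Z - 10) = Z + 1/(-10 + Z))
E(215) - (-47)*M(21, 4) = (1 + 215² - 10*215)/(-10 + 215) - (-47)*(11 + 4)/(-9 + 21) = (1 + 46225 - 2150)/205 - (-47)*15/12 = (1/205)*44076 - (-47)*(1/12)*15 = 44076/205 - (-47)*5/4 = 44076/205 - 1*(-235/4) = 44076/205 + 235/4 = 224479/820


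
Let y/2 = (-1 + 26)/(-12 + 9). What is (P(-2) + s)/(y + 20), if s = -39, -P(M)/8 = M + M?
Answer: -21/10 ≈ -2.1000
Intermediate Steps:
P(M) = -16*M (P(M) = -8*(M + M) = -16*M)
y = -50/3 (y = 2*((-1 + 26)/(-12 + 9)) = 2*(25/(-3)) = 2*(25*(-⅓)) = 2*(-25/3) = -50/3 ≈ -16.667)
(P(-2) + s)/(y + 20) = (-16*(-2) - 39)/(-50/3 + 20) = (32 - 39)/(10/3) = (3/10)*(-7) = -21/10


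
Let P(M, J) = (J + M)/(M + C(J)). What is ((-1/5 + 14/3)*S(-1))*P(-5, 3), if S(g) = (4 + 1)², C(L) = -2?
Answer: 670/21 ≈ 31.905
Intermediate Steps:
S(g) = 25 (S(g) = 5² = 25)
P(M, J) = (J + M)/(-2 + M) (P(M, J) = (J + M)/(M - 2) = (J + M)/(-2 + M))
((-1/5 + 14/3)*S(-1))*P(-5, 3) = ((-1/5 + 14/3)*25)*((3 - 5)/(-2 - 5)) = ((-1*⅕ + 14*(⅓))*25)*(-2/(-7)) = ((-⅕ + 14/3)*25)*(-⅐*(-2)) = ((67/15)*25)*(2/7) = (335/3)*(2/7) = 670/21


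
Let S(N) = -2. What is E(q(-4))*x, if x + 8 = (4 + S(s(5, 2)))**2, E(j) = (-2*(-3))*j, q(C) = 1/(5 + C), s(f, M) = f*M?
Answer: -24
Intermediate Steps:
s(f, M) = M*f
E(j) = 6*j
x = -4 (x = -8 + (4 - 2)**2 = -8 + 2**2 = -8 + 4 = -4)
E(q(-4))*x = (6/(5 - 4))*(-4) = (6/1)*(-4) = (6*1)*(-4) = 6*(-4) = -24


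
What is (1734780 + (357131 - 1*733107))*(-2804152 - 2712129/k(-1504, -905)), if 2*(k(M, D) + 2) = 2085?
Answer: -7936590141174280/2081 ≈ -3.8138e+12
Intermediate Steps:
k(M, D) = 2081/2 (k(M, D) = -2 + (½)*2085 = -2 + 2085/2 = 2081/2)
(1734780 + (357131 - 1*733107))*(-2804152 - 2712129/k(-1504, -905)) = (1734780 + (357131 - 1*733107))*(-2804152 - 2712129/2081/2) = (1734780 + (357131 - 733107))*(-2804152 - 2712129*2/2081) = (1734780 - 375976)*(-2804152 - 5424258/2081) = 1358804*(-5840864570/2081) = -7936590141174280/2081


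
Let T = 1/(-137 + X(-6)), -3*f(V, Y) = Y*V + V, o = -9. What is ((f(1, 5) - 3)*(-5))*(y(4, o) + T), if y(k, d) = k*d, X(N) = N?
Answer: -128725/143 ≈ -900.17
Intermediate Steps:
f(V, Y) = -V/3 - V*Y/3 (f(V, Y) = -(Y*V + V)/3 = -(V*Y + V)/3 = -(V + V*Y)/3 = -V/3 - V*Y/3)
T = -1/143 (T = 1/(-137 - 6) = 1/(-143) = -1/143 ≈ -0.0069930)
y(k, d) = d*k
((f(1, 5) - 3)*(-5))*(y(4, o) + T) = ((-1/3*1*(1 + 5) - 3)*(-5))*(-9*4 - 1/143) = ((-1/3*1*6 - 3)*(-5))*(-36 - 1/143) = ((-2 - 3)*(-5))*(-5149/143) = -5*(-5)*(-5149/143) = 25*(-5149/143) = -128725/143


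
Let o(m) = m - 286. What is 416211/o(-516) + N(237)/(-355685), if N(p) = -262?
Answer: -148039799411/285259370 ≈ -518.97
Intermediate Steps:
o(m) = -286 + m
416211/o(-516) + N(237)/(-355685) = 416211/(-286 - 516) - 262/(-355685) = 416211/(-802) - 262*(-1/355685) = 416211*(-1/802) + 262/355685 = -416211/802 + 262/355685 = -148039799411/285259370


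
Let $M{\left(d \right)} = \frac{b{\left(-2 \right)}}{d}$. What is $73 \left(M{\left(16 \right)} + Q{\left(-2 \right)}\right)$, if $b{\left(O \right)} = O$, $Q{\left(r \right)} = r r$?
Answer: $\frac{2263}{8} \approx 282.88$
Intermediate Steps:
$Q{\left(r \right)} = r^{2}$
$M{\left(d \right)} = - \frac{2}{d}$
$73 \left(M{\left(16 \right)} + Q{\left(-2 \right)}\right) = 73 \left(- \frac{2}{16} + \left(-2\right)^{2}\right) = 73 \left(\left(-2\right) \frac{1}{16} + 4\right) = 73 \left(- \frac{1}{8} + 4\right) = 73 \cdot \frac{31}{8} = \frac{2263}{8}$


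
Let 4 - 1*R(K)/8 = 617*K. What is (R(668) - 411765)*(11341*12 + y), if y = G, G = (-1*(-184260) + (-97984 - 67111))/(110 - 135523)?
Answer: -68351352592649211/135413 ≈ -5.0476e+11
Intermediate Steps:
R(K) = 32 - 4936*K
G = -19165/135413 (G = (184260 - 165095)/(-135413) = 19165*(-1/135413) = -19165/135413 ≈ -0.14153)
y = -19165/135413 ≈ -0.14153
(R(668) - 411765)*(11341*12 + y) = ((32 - 4936*668) - 411765)*(11341*12 - 19165/135413) = ((32 - 3297248) - 411765)*(136092 - 19165/135413) = (-3297216 - 411765)*(18428606831/135413) = -3708981*18428606831/135413 = -68351352592649211/135413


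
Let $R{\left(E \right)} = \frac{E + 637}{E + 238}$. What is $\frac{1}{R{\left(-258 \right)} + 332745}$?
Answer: $\frac{20}{6654521} \approx 3.0055 \cdot 10^{-6}$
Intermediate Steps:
$R{\left(E \right)} = \frac{637 + E}{238 + E}$
$\frac{1}{R{\left(-258 \right)} + 332745} = \frac{1}{\frac{637 - 258}{238 - 258} + 332745} = \frac{1}{\frac{1}{-20} \cdot 379 + 332745} = \frac{1}{\left(- \frac{1}{20}\right) 379 + 332745} = \frac{1}{- \frac{379}{20} + 332745} = \frac{1}{\frac{6654521}{20}} = \frac{20}{6654521}$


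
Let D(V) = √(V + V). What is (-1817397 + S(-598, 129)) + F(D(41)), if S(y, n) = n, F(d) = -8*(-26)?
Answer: -1817060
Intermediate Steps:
D(V) = √2*√V (D(V) = √(2*V) = √2*√V)
F(d) = 208
(-1817397 + S(-598, 129)) + F(D(41)) = (-1817397 + 129) + 208 = -1817268 + 208 = -1817060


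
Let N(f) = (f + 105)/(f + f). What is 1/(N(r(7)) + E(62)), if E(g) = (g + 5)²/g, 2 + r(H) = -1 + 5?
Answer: 124/12295 ≈ 0.010085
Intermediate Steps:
r(H) = 2 (r(H) = -2 + (-1 + 5) = -2 + 4 = 2)
E(g) = (5 + g)²/g
N(f) = (105 + f)/(2*f) (N(f) = (105 + f)/((2*f)) = (105 + f)*(1/(2*f)) = (105 + f)/(2*f))
1/(N(r(7)) + E(62)) = 1/((½)*(105 + 2)/2 + (5 + 62)²/62) = 1/((½)*(½)*107 + (1/62)*67²) = 1/(107/4 + (1/62)*4489) = 1/(107/4 + 4489/62) = 1/(12295/124) = 124/12295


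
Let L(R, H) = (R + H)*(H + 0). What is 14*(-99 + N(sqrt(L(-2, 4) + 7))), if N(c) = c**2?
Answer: -1176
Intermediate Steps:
L(R, H) = H*(H + R) (L(R, H) = (H + R)*H = H*(H + R))
14*(-99 + N(sqrt(L(-2, 4) + 7))) = 14*(-99 + (sqrt(4*(4 - 2) + 7))**2) = 14*(-99 + (sqrt(4*2 + 7))**2) = 14*(-99 + (sqrt(8 + 7))**2) = 14*(-99 + (sqrt(15))**2) = 14*(-99 + 15) = 14*(-84) = -1176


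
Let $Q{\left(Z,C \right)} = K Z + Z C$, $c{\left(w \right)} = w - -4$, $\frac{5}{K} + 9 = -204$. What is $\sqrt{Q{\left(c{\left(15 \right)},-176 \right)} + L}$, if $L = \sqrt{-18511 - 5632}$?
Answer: $\frac{\sqrt{-151734171 + 45369 i \sqrt{24143}}}{213} \approx 1.343 + 57.847 i$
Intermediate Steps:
$K = - \frac{5}{213}$ ($K = \frac{5}{-9 - 204} = \frac{5}{-213} = 5 \left(- \frac{1}{213}\right) = - \frac{5}{213} \approx -0.023474$)
$c{\left(w \right)} = 4 + w$ ($c{\left(w \right)} = w + 4 = 4 + w$)
$Q{\left(Z,C \right)} = - \frac{5 Z}{213} + C Z$ ($Q{\left(Z,C \right)} = - \frac{5 Z}{213} + Z C = - \frac{5 Z}{213} + C Z$)
$L = i \sqrt{24143}$ ($L = \sqrt{-24143} = i \sqrt{24143} \approx 155.38 i$)
$\sqrt{Q{\left(c{\left(15 \right)},-176 \right)} + L} = \sqrt{\frac{\left(4 + 15\right) \left(-5 + 213 \left(-176\right)\right)}{213} + i \sqrt{24143}} = \sqrt{\frac{1}{213} \cdot 19 \left(-5 - 37488\right) + i \sqrt{24143}} = \sqrt{\frac{1}{213} \cdot 19 \left(-37493\right) + i \sqrt{24143}} = \sqrt{- \frac{712367}{213} + i \sqrt{24143}}$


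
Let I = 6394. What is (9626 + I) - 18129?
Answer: -2109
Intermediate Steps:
(9626 + I) - 18129 = (9626 + 6394) - 18129 = 16020 - 18129 = -2109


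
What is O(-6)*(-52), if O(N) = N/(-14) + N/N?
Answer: -520/7 ≈ -74.286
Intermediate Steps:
O(N) = 1 - N/14 (O(N) = N*(-1/14) + 1 = -N/14 + 1 = 1 - N/14)
O(-6)*(-52) = (1 - 1/14*(-6))*(-52) = (1 + 3/7)*(-52) = (10/7)*(-52) = -520/7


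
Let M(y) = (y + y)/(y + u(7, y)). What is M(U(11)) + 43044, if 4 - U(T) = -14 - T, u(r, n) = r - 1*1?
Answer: 1506598/35 ≈ 43046.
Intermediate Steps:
u(r, n) = -1 + r (u(r, n) = r - 1 = -1 + r)
U(T) = 18 + T (U(T) = 4 - (-14 - T) = 4 + (14 + T) = 18 + T)
M(y) = 2*y/(6 + y) (M(y) = (y + y)/(y + (-1 + 7)) = (2*y)/(y + 6) = (2*y)/(6 + y) = 2*y/(6 + y))
M(U(11)) + 43044 = 2*(18 + 11)/(6 + (18 + 11)) + 43044 = 2*29/(6 + 29) + 43044 = 2*29/35 + 43044 = 2*29*(1/35) + 43044 = 58/35 + 43044 = 1506598/35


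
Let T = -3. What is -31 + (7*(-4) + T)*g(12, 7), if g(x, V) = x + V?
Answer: -620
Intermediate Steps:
g(x, V) = V + x
-31 + (7*(-4) + T)*g(12, 7) = -31 + (7*(-4) - 3)*(7 + 12) = -31 + (-28 - 3)*19 = -31 - 31*19 = -31 - 589 = -620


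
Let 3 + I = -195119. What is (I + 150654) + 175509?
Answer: 131041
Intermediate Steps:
I = -195122 (I = -3 - 195119 = -195122)
(I + 150654) + 175509 = (-195122 + 150654) + 175509 = -44468 + 175509 = 131041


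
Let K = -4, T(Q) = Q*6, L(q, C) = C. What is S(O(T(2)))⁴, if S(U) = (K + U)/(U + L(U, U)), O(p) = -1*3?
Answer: 2401/1296 ≈ 1.8526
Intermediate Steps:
T(Q) = 6*Q
O(p) = -3
S(U) = (-4 + U)/(2*U) (S(U) = (-4 + U)/(U + U) = (-4 + U)/((2*U)) = (-4 + U)*(1/(2*U)) = (-4 + U)/(2*U))
S(O(T(2)))⁴ = ((½)*(-4 - 3)/(-3))⁴ = ((½)*(-⅓)*(-7))⁴ = (7/6)⁴ = 2401/1296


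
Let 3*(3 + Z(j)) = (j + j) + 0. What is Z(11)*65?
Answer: 845/3 ≈ 281.67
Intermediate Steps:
Z(j) = -3 + 2*j/3 (Z(j) = -3 + ((j + j) + 0)/3 = -3 + (2*j + 0)/3 = -3 + (2*j)/3 = -3 + 2*j/3)
Z(11)*65 = (-3 + (⅔)*11)*65 = (-3 + 22/3)*65 = (13/3)*65 = 845/3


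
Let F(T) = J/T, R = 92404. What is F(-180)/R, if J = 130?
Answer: -1/127944 ≈ -7.8159e-6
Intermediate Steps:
F(T) = 130/T
F(-180)/R = (130/(-180))/92404 = (130*(-1/180))*(1/92404) = -13/18*1/92404 = -1/127944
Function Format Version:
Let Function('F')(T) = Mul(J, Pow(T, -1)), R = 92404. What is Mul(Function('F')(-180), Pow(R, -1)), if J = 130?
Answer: Rational(-1, 127944) ≈ -7.8159e-6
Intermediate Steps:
Function('F')(T) = Mul(130, Pow(T, -1))
Mul(Function('F')(-180), Pow(R, -1)) = Mul(Mul(130, Pow(-180, -1)), Pow(92404, -1)) = Mul(Mul(130, Rational(-1, 180)), Rational(1, 92404)) = Mul(Rational(-13, 18), Rational(1, 92404)) = Rational(-1, 127944)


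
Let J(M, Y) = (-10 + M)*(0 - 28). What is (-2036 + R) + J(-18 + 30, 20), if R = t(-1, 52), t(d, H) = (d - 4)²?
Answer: -2067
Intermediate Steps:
J(M, Y) = 280 - 28*M (J(M, Y) = (-10 + M)*(-28) = 280 - 28*M)
t(d, H) = (-4 + d)²
R = 25 (R = (-4 - 1)² = (-5)² = 25)
(-2036 + R) + J(-18 + 30, 20) = (-2036 + 25) + (280 - 28*(-18 + 30)) = -2011 + (280 - 28*12) = -2011 + (280 - 336) = -2011 - 56 = -2067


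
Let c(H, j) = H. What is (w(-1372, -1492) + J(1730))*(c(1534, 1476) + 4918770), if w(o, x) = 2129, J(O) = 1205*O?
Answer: 10267587060816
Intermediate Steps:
(w(-1372, -1492) + J(1730))*(c(1534, 1476) + 4918770) = (2129 + 1205*1730)*(1534 + 4918770) = (2129 + 2084650)*4920304 = 2086779*4920304 = 10267587060816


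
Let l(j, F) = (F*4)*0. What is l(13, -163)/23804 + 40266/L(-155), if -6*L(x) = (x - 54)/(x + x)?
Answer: -74894760/209 ≈ -3.5835e+5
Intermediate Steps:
L(x) = -(-54 + x)/(12*x) (L(x) = -(x - 54)/(6*(x + x)) = -(-54 + x)/(6*(2*x)) = -(-54 + x)*1/(2*x)/6 = -(-54 + x)/(12*x))
l(j, F) = 0 (l(j, F) = (4*F)*0 = 0)
l(13, -163)/23804 + 40266/L(-155) = 0/23804 + 40266/(((1/12)*(54 - 1*(-155))/(-155))) = 0*(1/23804) + 40266/(((1/12)*(-1/155)*(54 + 155))) = 0 + 40266/(((1/12)*(-1/155)*209)) = 0 + 40266/(-209/1860) = 0 + 40266*(-1860/209) = 0 - 74894760/209 = -74894760/209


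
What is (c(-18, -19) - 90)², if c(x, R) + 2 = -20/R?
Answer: 2985984/361 ≈ 8271.4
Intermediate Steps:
c(x, R) = -2 - 20/R
(c(-18, -19) - 90)² = ((-2 - 20/(-19)) - 90)² = ((-2 - 20*(-1/19)) - 90)² = ((-2 + 20/19) - 90)² = (-18/19 - 90)² = (-1728/19)² = 2985984/361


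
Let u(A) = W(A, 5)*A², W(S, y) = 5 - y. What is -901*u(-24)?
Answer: 0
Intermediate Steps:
u(A) = 0 (u(A) = (5 - 1*5)*A² = (5 - 5)*A² = 0*A² = 0)
-901*u(-24) = -901*0 = 0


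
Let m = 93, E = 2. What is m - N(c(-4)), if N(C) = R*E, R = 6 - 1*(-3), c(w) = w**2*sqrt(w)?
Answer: 75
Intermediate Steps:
c(w) = w**(5/2)
R = 9 (R = 6 + 3 = 9)
N(C) = 18 (N(C) = 9*2 = 18)
m - N(c(-4)) = 93 - 1*18 = 93 - 18 = 75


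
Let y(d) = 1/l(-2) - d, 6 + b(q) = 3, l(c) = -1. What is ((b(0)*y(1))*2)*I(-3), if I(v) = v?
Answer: -36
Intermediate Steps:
b(q) = -3 (b(q) = -6 + 3 = -3)
y(d) = -1 - d (y(d) = 1/(-1) - d = -1 - d)
((b(0)*y(1))*2)*I(-3) = (-3*(-1 - 1*1)*2)*(-3) = (-3*(-1 - 1)*2)*(-3) = (-3*(-2)*2)*(-3) = (6*2)*(-3) = 12*(-3) = -36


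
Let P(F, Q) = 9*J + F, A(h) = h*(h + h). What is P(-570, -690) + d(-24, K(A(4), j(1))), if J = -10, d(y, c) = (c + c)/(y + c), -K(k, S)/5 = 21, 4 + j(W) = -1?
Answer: -28310/43 ≈ -658.37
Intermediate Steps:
A(h) = 2*h**2 (A(h) = h*(2*h) = 2*h**2)
j(W) = -5 (j(W) = -4 - 1 = -5)
K(k, S) = -105 (K(k, S) = -5*21 = -105)
d(y, c) = 2*c/(c + y) (d(y, c) = (2*c)/(c + y) = 2*c/(c + y))
P(F, Q) = -90 + F (P(F, Q) = 9*(-10) + F = -90 + F)
P(-570, -690) + d(-24, K(A(4), j(1))) = (-90 - 570) + 2*(-105)/(-105 - 24) = -660 + 2*(-105)/(-129) = -660 + 2*(-105)*(-1/129) = -660 + 70/43 = -28310/43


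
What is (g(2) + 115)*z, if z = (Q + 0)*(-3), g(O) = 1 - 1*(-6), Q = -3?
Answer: 1098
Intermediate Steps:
g(O) = 7 (g(O) = 1 + 6 = 7)
z = 9 (z = (-3 + 0)*(-3) = -3*(-3) = 9)
(g(2) + 115)*z = (7 + 115)*9 = 122*9 = 1098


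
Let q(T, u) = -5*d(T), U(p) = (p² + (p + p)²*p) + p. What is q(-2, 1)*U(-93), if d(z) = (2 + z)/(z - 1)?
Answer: 0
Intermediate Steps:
U(p) = p + p² + 4*p³ (U(p) = (p² + (2*p)²*p) + p = (p² + (4*p²)*p) + p = (p² + 4*p³) + p = p + p² + 4*p³)
d(z) = (2 + z)/(-1 + z)
q(T, u) = -5*(2 + T)/(-1 + T)
q(-2, 1)*U(-93) = (5*(-2 - 1*(-2))/(-1 - 2))*(-93*(1 - 93 + 4*(-93)²)) = (5*(-2 + 2)/(-3))*(-93*(1 - 93 + 4*8649)) = (5*(-⅓)*0)*(-93*(1 - 93 + 34596)) = 0*(-93*34504) = 0*(-3208872) = 0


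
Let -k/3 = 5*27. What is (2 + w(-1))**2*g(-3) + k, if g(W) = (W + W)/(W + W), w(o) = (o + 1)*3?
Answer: -401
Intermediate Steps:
w(o) = 3 + 3*o (w(o) = (1 + o)*3 = 3 + 3*o)
k = -405 (k = -15*27 = -3*135 = -405)
g(W) = 1 (g(W) = (2*W)/((2*W)) = (2*W)*(1/(2*W)) = 1)
(2 + w(-1))**2*g(-3) + k = (2 + (3 + 3*(-1)))**2*1 - 405 = (2 + (3 - 3))**2*1 - 405 = (2 + 0)**2*1 - 405 = 2**2*1 - 405 = 4*1 - 405 = 4 - 405 = -401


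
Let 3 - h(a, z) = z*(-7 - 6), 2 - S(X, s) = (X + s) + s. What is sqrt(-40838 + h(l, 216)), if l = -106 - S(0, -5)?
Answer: I*sqrt(38027) ≈ 195.01*I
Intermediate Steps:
S(X, s) = 2 - X - 2*s (S(X, s) = 2 - ((X + s) + s) = 2 - (X + 2*s) = 2 + (-X - 2*s) = 2 - X - 2*s)
l = -118 (l = -106 - (2 - 1*0 - 2*(-5)) = -106 - (2 + 0 + 10) = -106 - 1*12 = -106 - 12 = -118)
h(a, z) = 3 + 13*z (h(a, z) = 3 - z*(-7 - 6) = 3 - z*(-13) = 3 - (-13)*z = 3 + 13*z)
sqrt(-40838 + h(l, 216)) = sqrt(-40838 + (3 + 13*216)) = sqrt(-40838 + (3 + 2808)) = sqrt(-40838 + 2811) = sqrt(-38027) = I*sqrt(38027)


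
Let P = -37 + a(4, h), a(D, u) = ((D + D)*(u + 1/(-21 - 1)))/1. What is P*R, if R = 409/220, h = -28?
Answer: -235175/484 ≈ -485.90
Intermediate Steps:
a(D, u) = 2*D*(-1/22 + u) (a(D, u) = ((2*D)*(u + 1/(-22)))*1 = ((2*D)*(u - 1/22))*1 = ((2*D)*(-1/22 + u))*1 = (2*D*(-1/22 + u))*1 = 2*D*(-1/22 + u))
R = 409/220 (R = 409*(1/220) = 409/220 ≈ 1.8591)
P = -2875/11 (P = -37 + (1/11)*4*(-1 + 22*(-28)) = -37 + (1/11)*4*(-1 - 616) = -37 + (1/11)*4*(-617) = -37 - 2468/11 = -2875/11 ≈ -261.36)
P*R = -2875/11*409/220 = -235175/484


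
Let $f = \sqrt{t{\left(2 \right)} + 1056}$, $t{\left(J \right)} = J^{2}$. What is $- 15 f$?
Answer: $- 30 \sqrt{265} \approx -488.36$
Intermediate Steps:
$f = 2 \sqrt{265}$ ($f = \sqrt{2^{2} + 1056} = \sqrt{4 + 1056} = \sqrt{1060} = 2 \sqrt{265} \approx 32.558$)
$- 15 f = - 15 \cdot 2 \sqrt{265} = - 30 \sqrt{265}$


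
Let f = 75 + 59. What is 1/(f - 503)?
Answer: -1/369 ≈ -0.0027100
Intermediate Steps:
f = 134
1/(f - 503) = 1/(134 - 503) = 1/(-369) = -1/369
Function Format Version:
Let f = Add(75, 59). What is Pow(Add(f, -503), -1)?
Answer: Rational(-1, 369) ≈ -0.0027100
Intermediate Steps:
f = 134
Pow(Add(f, -503), -1) = Pow(Add(134, -503), -1) = Pow(-369, -1) = Rational(-1, 369)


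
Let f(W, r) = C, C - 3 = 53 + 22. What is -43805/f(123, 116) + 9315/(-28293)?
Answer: -413367145/735618 ≈ -561.93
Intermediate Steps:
C = 78 (C = 3 + (53 + 22) = 3 + 75 = 78)
f(W, r) = 78
-43805/f(123, 116) + 9315/(-28293) = -43805/78 + 9315/(-28293) = -43805*1/78 + 9315*(-1/28293) = -43805/78 - 3105/9431 = -413367145/735618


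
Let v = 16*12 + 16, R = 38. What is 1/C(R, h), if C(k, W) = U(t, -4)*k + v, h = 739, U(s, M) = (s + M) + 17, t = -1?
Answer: 1/664 ≈ 0.0015060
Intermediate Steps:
U(s, M) = 17 + M + s (U(s, M) = (M + s) + 17 = 17 + M + s)
v = 208 (v = 192 + 16 = 208)
C(k, W) = 208 + 12*k (C(k, W) = (17 - 4 - 1)*k + 208 = 12*k + 208 = 208 + 12*k)
1/C(R, h) = 1/(208 + 12*38) = 1/(208 + 456) = 1/664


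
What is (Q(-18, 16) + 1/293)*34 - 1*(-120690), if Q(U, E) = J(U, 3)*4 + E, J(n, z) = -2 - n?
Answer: 36159164/293 ≈ 1.2341e+5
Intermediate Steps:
Q(U, E) = -8 + E - 4*U (Q(U, E) = (-2 - U)*4 + E = (-8 - 4*U) + E = -8 + E - 4*U)
(Q(-18, 16) + 1/293)*34 - 1*(-120690) = ((-8 + 16 - 4*(-18)) + 1/293)*34 - 1*(-120690) = ((-8 + 16 + 72) + 1/293)*34 + 120690 = (80 + 1/293)*34 + 120690 = (23441/293)*34 + 120690 = 796994/293 + 120690 = 36159164/293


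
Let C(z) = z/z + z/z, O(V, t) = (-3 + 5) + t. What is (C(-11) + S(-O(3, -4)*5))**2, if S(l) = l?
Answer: 144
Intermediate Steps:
O(V, t) = 2 + t
C(z) = 2 (C(z) = 1 + 1 = 2)
(C(-11) + S(-O(3, -4)*5))**2 = (2 - (2 - 4)*5)**2 = (2 - 1*(-2)*5)**2 = (2 + 2*5)**2 = (2 + 10)**2 = 12**2 = 144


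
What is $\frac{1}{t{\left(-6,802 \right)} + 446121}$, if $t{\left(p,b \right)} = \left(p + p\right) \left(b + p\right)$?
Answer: $\frac{1}{436569} \approx 2.2906 \cdot 10^{-6}$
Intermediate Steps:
$t{\left(p,b \right)} = 2 p \left(b + p\right)$
$\frac{1}{t{\left(-6,802 \right)} + 446121} = \frac{1}{2 \left(-6\right) \left(802 - 6\right) + 446121} = \frac{1}{2 \left(-6\right) 796 + 446121} = \frac{1}{-9552 + 446121} = \frac{1}{436569}$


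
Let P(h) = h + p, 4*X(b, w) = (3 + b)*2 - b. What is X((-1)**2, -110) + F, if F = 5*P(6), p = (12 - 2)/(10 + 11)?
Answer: 2867/84 ≈ 34.131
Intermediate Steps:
p = 10/21 ≈ 0.47619
X(b, w) = 3/2 + b/4 (X(b, w) = ((3 + b)*2 - b)/4 = ((6 + 2*b) - b)/4 = (6 + b)/4 = 3/2 + b/4)
P(h) = 10/21 + h (P(h) = h + 10/21 = 10/21 + h)
F = 680/21 (F = 5*(10/21 + 6) = 5*(136/21) = 680/21 ≈ 32.381)
X((-1)**2, -110) + F = (3/2 + (1/4)*(-1)**2) + 680/21 = (3/2 + (1/4)*1) + 680/21 = (3/2 + 1/4) + 680/21 = 7/4 + 680/21 = 2867/84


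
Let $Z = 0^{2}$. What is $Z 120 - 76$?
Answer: $-76$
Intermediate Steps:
$Z = 0$
$Z 120 - 76 = 0 \cdot 120 - 76 = 0 - 76 = -76$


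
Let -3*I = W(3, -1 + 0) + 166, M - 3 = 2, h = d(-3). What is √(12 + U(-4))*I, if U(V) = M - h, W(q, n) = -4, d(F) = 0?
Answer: -54*√17 ≈ -222.65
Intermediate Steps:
h = 0
M = 5 (M = 3 + 2 = 5)
I = -54 (I = -(-4 + 166)/3 = -⅓*162 = -54)
U(V) = 5 (U(V) = 5 - 1*0 = 5 + 0 = 5)
√(12 + U(-4))*I = √(12 + 5)*(-54) = √17*(-54) = -54*√17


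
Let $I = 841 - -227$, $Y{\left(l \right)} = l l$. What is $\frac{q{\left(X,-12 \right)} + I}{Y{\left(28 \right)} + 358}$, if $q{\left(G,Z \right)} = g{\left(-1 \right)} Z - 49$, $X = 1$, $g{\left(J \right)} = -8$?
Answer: $\frac{1115}{1142} \approx 0.97636$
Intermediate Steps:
$Y{\left(l \right)} = l^{2}$
$q{\left(G,Z \right)} = -49 - 8 Z$ ($q{\left(G,Z \right)} = - 8 Z - 49 = -49 - 8 Z$)
$I = 1068$ ($I = 841 + 227 = 1068$)
$\frac{q{\left(X,-12 \right)} + I}{Y{\left(28 \right)} + 358} = \frac{\left(-49 - -96\right) + 1068}{28^{2} + 358} = \frac{\left(-49 + 96\right) + 1068}{784 + 358} = \frac{47 + 1068}{1142} = 1115 \cdot \frac{1}{1142} = \frac{1115}{1142}$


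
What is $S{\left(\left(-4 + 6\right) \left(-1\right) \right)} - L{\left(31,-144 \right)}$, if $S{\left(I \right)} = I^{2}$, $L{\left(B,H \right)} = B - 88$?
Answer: $61$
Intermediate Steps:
$L{\left(B,H \right)} = -88 + B$
$S{\left(\left(-4 + 6\right) \left(-1\right) \right)} - L{\left(31,-144 \right)} = \left(\left(-4 + 6\right) \left(-1\right)\right)^{2} - \left(-88 + 31\right) = \left(2 \left(-1\right)\right)^{2} - -57 = \left(-2\right)^{2} + 57 = 4 + 57 = 61$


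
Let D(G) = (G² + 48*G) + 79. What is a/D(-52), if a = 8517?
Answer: 8517/287 ≈ 29.676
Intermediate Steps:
D(G) = 79 + G² + 48*G
a/D(-52) = 8517/(79 + (-52)² + 48*(-52)) = 8517/(79 + 2704 - 2496) = 8517/287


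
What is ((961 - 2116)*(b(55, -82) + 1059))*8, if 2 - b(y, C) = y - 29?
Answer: -9563400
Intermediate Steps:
b(y, C) = 31 - y (b(y, C) = 2 - (y - 29) = 2 - (-29 + y) = 2 + (29 - y) = 31 - y)
((961 - 2116)*(b(55, -82) + 1059))*8 = ((961 - 2116)*((31 - 1*55) + 1059))*8 = -1155*((31 - 55) + 1059)*8 = -1155*(-24 + 1059)*8 = -1155*1035*8 = -1195425*8 = -9563400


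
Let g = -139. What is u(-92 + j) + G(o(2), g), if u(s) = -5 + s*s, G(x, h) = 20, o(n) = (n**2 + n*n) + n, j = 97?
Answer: 40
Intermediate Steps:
o(n) = n + 2*n**2 (o(n) = (n**2 + n**2) + n = 2*n**2 + n = n + 2*n**2)
u(s) = -5 + s**2
u(-92 + j) + G(o(2), g) = (-5 + (-92 + 97)**2) + 20 = (-5 + 5**2) + 20 = (-5 + 25) + 20 = 20 + 20 = 40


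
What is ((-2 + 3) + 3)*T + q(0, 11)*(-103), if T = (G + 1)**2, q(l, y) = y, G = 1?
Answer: -1117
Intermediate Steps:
T = 4 (T = (1 + 1)**2 = 2**2 = 4)
((-2 + 3) + 3)*T + q(0, 11)*(-103) = ((-2 + 3) + 3)*4 + 11*(-103) = (1 + 3)*4 - 1133 = 4*4 - 1133 = 16 - 1133 = -1117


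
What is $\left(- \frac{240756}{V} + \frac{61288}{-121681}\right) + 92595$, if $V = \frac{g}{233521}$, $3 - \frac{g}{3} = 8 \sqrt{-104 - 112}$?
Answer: $\frac{- 2280332300445131 i + 540815563536 \sqrt{6}}{365043 \left(i + 16 \sqrt{6}\right)} \approx -3.9717 \cdot 10^{6} - 1.5929 \cdot 10^{8} i$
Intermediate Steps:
$g = 9 - 144 i \sqrt{6}$ ($g = 9 - 3 \cdot 8 \sqrt{-104 - 112} = 9 - 3 \cdot 8 \sqrt{-216} = 9 - 3 \cdot 8 \cdot 6 i \sqrt{6} = 9 - 3 \cdot 48 i \sqrt{6} = 9 - 144 i \sqrt{6} \approx 9.0 - 352.73 i$)
$V = \frac{9}{233521} - \frac{144 i \sqrt{6}}{233521}$ ($V = \frac{9 - 144 i \sqrt{6}}{233521} = \left(9 - 144 i \sqrt{6}\right) \frac{1}{233521} = \frac{9}{233521} - \frac{144 i \sqrt{6}}{233521} \approx 3.854 \cdot 10^{-5} - 0.0015105 i$)
$\left(- \frac{240756}{V} + \frac{61288}{-121681}\right) + 92595 = \left(- \frac{240756}{\frac{9}{233521} - \frac{144 i \sqrt{6}}{233521}} + \frac{61288}{-121681}\right) + 92595 = \left(- \frac{240756}{\frac{9}{233521} - \frac{144 i \sqrt{6}}{233521}} + 61288 \left(- \frac{1}{121681}\right)\right) + 92595 = \left(- \frac{240756}{\frac{9}{233521} - \frac{144 i \sqrt{6}}{233521}} - \frac{61288}{121681}\right) + 92595 = \left(- \frac{61288}{121681} - \frac{240756}{\frac{9}{233521} - \frac{144 i \sqrt{6}}{233521}}\right) + 92595 = \frac{11266990907}{121681} - \frac{240756}{\frac{9}{233521} - \frac{144 i \sqrt{6}}{233521}}$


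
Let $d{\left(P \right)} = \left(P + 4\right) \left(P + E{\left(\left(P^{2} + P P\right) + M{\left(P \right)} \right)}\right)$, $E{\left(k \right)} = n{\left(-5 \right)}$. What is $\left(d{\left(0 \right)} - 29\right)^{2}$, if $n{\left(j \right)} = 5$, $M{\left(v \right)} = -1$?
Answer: $81$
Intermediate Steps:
$E{\left(k \right)} = 5$
$d{\left(P \right)} = \left(4 + P\right) \left(5 + P\right)$ ($d{\left(P \right)} = \left(P + 4\right) \left(P + 5\right) = \left(4 + P\right) \left(5 + P\right)$)
$\left(d{\left(0 \right)} - 29\right)^{2} = \left(\left(20 + 0^{2} + 9 \cdot 0\right) - 29\right)^{2} = \left(\left(20 + 0 + 0\right) - 29\right)^{2} = \left(20 - 29\right)^{2} = \left(-9\right)^{2} = 81$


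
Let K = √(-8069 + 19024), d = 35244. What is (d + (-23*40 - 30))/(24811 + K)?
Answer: 425434217/307787383 - 17147*√10955/307787383 ≈ 1.3764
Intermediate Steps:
K = √10955 ≈ 104.67
(d + (-23*40 - 30))/(24811 + K) = (35244 + (-23*40 - 30))/(24811 + √10955) = (35244 + (-920 - 30))/(24811 + √10955) = (35244 - 950)/(24811 + √10955) = 34294/(24811 + √10955)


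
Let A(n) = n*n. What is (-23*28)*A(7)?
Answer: -31556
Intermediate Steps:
A(n) = n**2
(-23*28)*A(7) = -23*28*7**2 = -644*49 = -31556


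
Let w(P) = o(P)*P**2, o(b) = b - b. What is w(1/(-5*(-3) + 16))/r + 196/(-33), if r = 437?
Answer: -196/33 ≈ -5.9394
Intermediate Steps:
o(b) = 0
w(P) = 0 (w(P) = 0*P**2 = 0)
w(1/(-5*(-3) + 16))/r + 196/(-33) = 0/437 + 196/(-33) = 0*(1/437) + 196*(-1/33) = 0 - 196/33 = -196/33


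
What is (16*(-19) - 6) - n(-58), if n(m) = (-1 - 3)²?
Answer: -326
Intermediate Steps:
n(m) = 16 (n(m) = (-4)² = 16)
(16*(-19) - 6) - n(-58) = (16*(-19) - 6) - 1*16 = (-304 - 6) - 16 = -310 - 16 = -326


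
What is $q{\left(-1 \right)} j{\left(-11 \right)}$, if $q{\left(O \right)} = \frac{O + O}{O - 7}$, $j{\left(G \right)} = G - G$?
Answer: $0$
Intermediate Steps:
$j{\left(G \right)} = 0$
$q{\left(O \right)} = \frac{2 O}{-7 + O}$
$q{\left(-1 \right)} j{\left(-11 \right)} = 2 \left(-1\right) \frac{1}{-7 - 1} \cdot 0 = 2 \left(-1\right) \frac{1}{-8} \cdot 0 = 2 \left(-1\right) \left(- \frac{1}{8}\right) 0 = \frac{1}{4} \cdot 0 = 0$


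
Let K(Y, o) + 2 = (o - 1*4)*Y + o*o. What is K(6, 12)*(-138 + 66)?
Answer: -13680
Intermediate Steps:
K(Y, o) = -2 + o**2 + Y*(-4 + o) (K(Y, o) = -2 + ((o - 1*4)*Y + o*o) = -2 + ((o - 4)*Y + o**2) = -2 + ((-4 + o)*Y + o**2) = -2 + (Y*(-4 + o) + o**2) = -2 + (o**2 + Y*(-4 + o)) = -2 + o**2 + Y*(-4 + o))
K(6, 12)*(-138 + 66) = (-2 + 12**2 - 4*6 + 6*12)*(-138 + 66) = (-2 + 144 - 24 + 72)*(-72) = 190*(-72) = -13680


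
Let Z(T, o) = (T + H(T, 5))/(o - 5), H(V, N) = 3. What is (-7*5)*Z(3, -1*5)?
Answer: 21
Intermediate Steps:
Z(T, o) = (3 + T)/(-5 + o) (Z(T, o) = (T + 3)/(o - 5) = (3 + T)/(-5 + o))
(-7*5)*Z(3, -1*5) = (-7*5)*((3 + 3)/(-5 - 1*5)) = -35*6/(-5 - 5) = -35*6/(-10) = -(-7)*6/2 = -35*(-3/5) = 21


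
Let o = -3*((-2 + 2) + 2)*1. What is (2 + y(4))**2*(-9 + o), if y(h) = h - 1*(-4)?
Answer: -1500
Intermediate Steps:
y(h) = 4 + h (y(h) = h + 4 = 4 + h)
o = -6 (o = -3*(0 + 2)*1 = -3*2*1 = -6*1 = -6)
(2 + y(4))**2*(-9 + o) = (2 + (4 + 4))**2*(-9 - 6) = (2 + 8)**2*(-15) = 10**2*(-15) = 100*(-15) = -1500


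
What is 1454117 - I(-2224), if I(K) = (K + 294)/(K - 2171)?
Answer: 1278168457/879 ≈ 1.4541e+6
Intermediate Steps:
I(K) = (294 + K)/(-2171 + K)
1454117 - I(-2224) = 1454117 - (294 - 2224)/(-2171 - 2224) = 1454117 - (-1930)/(-4395) = 1454117 - (-1)*(-1930)/4395 = 1454117 - 1*386/879 = 1454117 - 386/879 = 1278168457/879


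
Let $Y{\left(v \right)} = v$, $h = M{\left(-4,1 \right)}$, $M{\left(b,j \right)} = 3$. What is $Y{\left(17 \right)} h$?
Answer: $51$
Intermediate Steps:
$h = 3$
$Y{\left(17 \right)} h = 17 \cdot 3 = 51$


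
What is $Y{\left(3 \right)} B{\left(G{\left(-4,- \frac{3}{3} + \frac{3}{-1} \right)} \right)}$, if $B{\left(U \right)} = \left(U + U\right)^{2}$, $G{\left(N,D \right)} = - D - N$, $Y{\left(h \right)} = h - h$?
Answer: $0$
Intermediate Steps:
$Y{\left(h \right)} = 0$
$B{\left(U \right)} = 4 U^{2}$ ($B{\left(U \right)} = \left(2 U\right)^{2} = 4 U^{2}$)
$Y{\left(3 \right)} B{\left(G{\left(-4,- \frac{3}{3} + \frac{3}{-1} \right)} \right)} = 0 \cdot 4 \left(- (- \frac{3}{3} + \frac{3}{-1}) - -4\right)^{2} = 0 \cdot 4 \left(- (\left(-3\right) \frac{1}{3} + 3 \left(-1\right)) + 4\right)^{2} = 0 \cdot 4 \left(- (-1 - 3) + 4\right)^{2} = 0 \cdot 4 \left(\left(-1\right) \left(-4\right) + 4\right)^{2} = 0 \cdot 4 \left(4 + 4\right)^{2} = 0 \cdot 4 \cdot 8^{2} = 0 \cdot 4 \cdot 64 = 0 \cdot 256 = 0$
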